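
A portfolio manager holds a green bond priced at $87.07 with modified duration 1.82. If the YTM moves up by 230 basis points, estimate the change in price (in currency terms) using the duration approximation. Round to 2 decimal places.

Duration approximation: ΔP/P ≈ -D_mod · Δy = -1.82 × (+0.023) = -0.041860.
ΔP ≈ 87.07 × (-0.041860) = -3.6447502.

-$3.64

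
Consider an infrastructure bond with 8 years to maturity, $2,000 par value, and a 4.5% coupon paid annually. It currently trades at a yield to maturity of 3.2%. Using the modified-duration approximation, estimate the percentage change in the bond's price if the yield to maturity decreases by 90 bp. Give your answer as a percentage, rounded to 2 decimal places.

Periodic yield y = 0.032. Modified duration first:
  t   CF        PV=CF/(1+0.032)^t    t·PV
  1        90.00        87.2093        87.2093
  2        90.00        84.5051       169.0103
  3        90.00        81.8848       245.6545
  4        90.00        79.3458       317.3830
  5        90.00        76.8854       384.4271
  6        90.00        74.5014       447.0083
  7        90.00        72.1913       505.3388
  8     2,090.00     1,624.4588    12,995.6706
  Σ                  2,180.9819    15,151.7019
P = 2,180.9819; D_Mac = 6.94719 yrs; D_mod = 6.94719/(1+0.032) = 6.73178 yrs.
ΔP/P ≈ -D_mod · Δy = -6.73178 × (-0.009) = +0.060586 = +6.0586%.

+6.06%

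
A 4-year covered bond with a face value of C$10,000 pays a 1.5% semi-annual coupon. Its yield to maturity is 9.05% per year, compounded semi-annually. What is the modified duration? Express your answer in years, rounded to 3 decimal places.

Periodic yield y = 0.04525. First find Macaulay duration:
  t   CF        PV=CF/(1+0.04525)^t    t·PV
  1        75.00        71.7532        71.7532
  2        75.00        68.6469       137.2938
  3        75.00        65.6751       197.0253
  4        75.00        62.8320       251.3278
  5        75.00        60.1119       300.5594
  6        75.00        57.5096       345.0575
  7        75.00        55.0199       385.1395
  8    10,075.00     7,071.0457    56,568.3657
  Σ                  7,512.5942    58,256.5222
P = 7,512.5942; Macaulay duration = 58,256.5222 / 7,512.5942 = 7.75451 half-year periods = 3.87726 years.
Modified duration = D_Mac / (1 + y) = 3.87726 / 1.04525 = 3.70941 years.

3.709 years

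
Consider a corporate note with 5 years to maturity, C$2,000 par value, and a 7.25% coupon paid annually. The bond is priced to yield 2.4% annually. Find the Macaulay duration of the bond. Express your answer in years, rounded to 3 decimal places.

Periodic yield y = 0.024. Discount each cash flow and weight by its year:
  t   CF        PV=CF/(1+0.024)^t    t·PV
  1       145.00       141.6016       141.6016
  2       145.00       138.2828       276.5656
  3       145.00       135.0418       405.1253
  4       145.00       131.8767       527.5069
  5     2,145.00     1,905.1427     9,525.7136
  Σ                  2,451.9456    10,876.5129
Price P = Σ PV = 2,451.9456.
Macaulay duration = Σ(t·PV) / P = 10,876.5129 / 2,451.9456 = 4.43587 years.

4.436 years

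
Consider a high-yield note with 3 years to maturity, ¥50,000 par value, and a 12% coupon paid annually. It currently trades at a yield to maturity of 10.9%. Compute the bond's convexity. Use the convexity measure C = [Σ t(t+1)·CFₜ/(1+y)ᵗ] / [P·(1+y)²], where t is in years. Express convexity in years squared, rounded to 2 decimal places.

With y = 0.109:
  t   CF        PV=CF/(1+0.109)^t    t·PV        t(t+1)·PV
  1     6,000.00     5,410.2795     5,410.2795      10,820.5591
  2     6,000.00     4,878.5208     9,757.0415      29,271.1246
  3    56,000.00    41,057.5839   123,172.7516     492,691.0063
  Σ                 51,346.3842   138,340.0726     532,782.6899
P = 51,346.3842.
Convexity = Σ t(t+1)·PV / [P·(1+y)²] = 532,782.6899 / (51,346.3842 × 1.229881) = 8.43679.

8.44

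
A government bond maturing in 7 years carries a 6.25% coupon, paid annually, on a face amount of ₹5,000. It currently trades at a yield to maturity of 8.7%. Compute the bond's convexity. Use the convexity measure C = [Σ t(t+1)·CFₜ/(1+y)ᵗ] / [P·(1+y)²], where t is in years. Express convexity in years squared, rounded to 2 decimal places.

36.66

With y = 0.087:
  t   CF        PV=CF/(1+0.087)^t    t·PV        t(t+1)·PV
  1       312.50       287.4885       287.4885         574.9770
  2       312.50       264.4788       528.9577       1,586.8730
  3       312.50       243.3108       729.9324       2,919.7296
  4       312.50       223.8370       895.3479       4,476.7397
  5       312.50       205.9218     1,029.6089       6,177.6537
  6       312.50       189.4405     1,136.6428       7,956.4996
  7     5,312.50     2,962.7304    20,739.1128     165,912.9027
  Σ                  4,377.2078    25,347.0911     189,605.3753
P = 4,377.2078.
Convexity = Σ t(t+1)·PV / [P·(1+y)²] = 189,605.3753 / (4,377.2078 × 1.181569) = 36.66016.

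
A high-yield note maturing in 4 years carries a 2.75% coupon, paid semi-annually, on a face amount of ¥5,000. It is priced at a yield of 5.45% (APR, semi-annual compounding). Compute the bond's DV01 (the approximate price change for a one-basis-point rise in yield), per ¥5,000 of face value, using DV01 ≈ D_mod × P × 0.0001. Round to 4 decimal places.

¥1.6738

Periodic yield y = 0.02725.
  t   CF        PV=CF/(1+0.02725)^t    t·PV
  1        68.75        66.9263        66.9263
  2        68.75        65.1509       130.3018
  3        68.75        63.4226       190.2679
  4        68.75        61.7402       246.9608
  5        68.75        60.1024       300.5121
  6        68.75        58.5081       351.0484
  7        68.75        56.9560       398.6922
  8     5,068.75     4,087.8191    32,702.5531
  Σ                  4,520.6256    34,387.2626
P = 4,520.6256; D_Mac = 7.60675 half-year periods = 3.80337 yrs; D_mod = 3.70248 yrs.
DV01 ≈ 3.70248 × 4,520.6256 × 0.0001 = 1.673753.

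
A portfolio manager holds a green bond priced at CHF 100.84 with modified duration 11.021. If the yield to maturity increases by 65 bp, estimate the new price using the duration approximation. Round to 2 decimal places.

CHF 93.62

Duration approximation: ΔP/P ≈ -D_mod · Δy = -11.021 × (+0.0065) = -0.0716365.
New price ≈ 100.84 × (1 - 0.0716365) = 93.61617534.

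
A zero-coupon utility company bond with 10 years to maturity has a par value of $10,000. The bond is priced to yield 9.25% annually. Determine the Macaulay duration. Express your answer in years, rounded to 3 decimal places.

10.000 years

A zero-coupon bond has a single cash flow at maturity, so its Macaulay duration equals its maturity: 10 years.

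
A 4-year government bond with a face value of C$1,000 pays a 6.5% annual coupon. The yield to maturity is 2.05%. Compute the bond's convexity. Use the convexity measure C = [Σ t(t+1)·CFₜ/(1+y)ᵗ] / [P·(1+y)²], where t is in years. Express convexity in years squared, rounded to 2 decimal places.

17.14

With y = 0.0205:
  t   CF        PV=CF/(1+0.0205)^t    t·PV        t(t+1)·PV
  1        65.00        63.6943        63.6943         127.3885
  2        65.00        62.4148       124.8295         374.4886
  3        65.00        61.1610       183.4829         733.9316
  4     1,065.00       981.9685     3,927.8741      19,639.3707
  Σ                  1,169.2385     4,299.8808      20,875.1794
P = 1,169.2385.
Convexity = Σ t(t+1)·PV / [P·(1+y)²] = 20,875.1794 / (1,169.2385 × 1.041420) = 17.14356.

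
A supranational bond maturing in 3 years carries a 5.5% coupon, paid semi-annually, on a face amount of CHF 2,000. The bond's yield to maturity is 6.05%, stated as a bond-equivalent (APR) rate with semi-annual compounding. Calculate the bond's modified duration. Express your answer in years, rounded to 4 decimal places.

2.7222 years

Periodic yield y = 0.03025. First find Macaulay duration:
  t   CF        PV=CF/(1+0.03025)^t    t·PV
  1        55.00        53.3851        53.3851
  2        55.00        51.8176       103.6352
  3        55.00        50.2962       150.8885
  4        55.00        48.8194       195.2775
  5        55.00        47.3859       236.9297
  6     2,055.00     1,718.5259    10,311.1555
  Σ                  1,970.2301    11,051.2716
P = 1,970.2301; Macaulay duration = 11,051.2716 / 1,970.2301 = 5.60913 half-year periods = 2.80456 years.
Modified duration = D_Mac / (1 + y) = 2.80456 / 1.03025 = 2.72222 years.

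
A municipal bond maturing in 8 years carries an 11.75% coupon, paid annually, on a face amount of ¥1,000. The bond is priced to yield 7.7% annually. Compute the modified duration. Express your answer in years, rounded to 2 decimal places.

Periodic yield y = 0.077. First find Macaulay duration:
  t   CF        PV=CF/(1+0.077)^t    t·PV
  1       117.50       109.0994       109.0994
  2       117.50       101.2993       202.5986
  3       117.50        94.0569       282.1708
  4       117.50        87.3323       349.3293
  5       117.50        81.0885       405.4426
  6       117.50        75.2911       451.7466
  7       117.50        69.9082       489.3572
  8     1,117.50       617.3364     4,938.6914
  Σ                  1,235.4121     7,228.4359
P = 1,235.4121; Macaulay duration = 7,228.4359 / 1,235.4121 = 5.85103 years.
Modified duration = D_Mac / (1 + y) = 5.85103 / 1.077 = 5.43271 years.

5.43 years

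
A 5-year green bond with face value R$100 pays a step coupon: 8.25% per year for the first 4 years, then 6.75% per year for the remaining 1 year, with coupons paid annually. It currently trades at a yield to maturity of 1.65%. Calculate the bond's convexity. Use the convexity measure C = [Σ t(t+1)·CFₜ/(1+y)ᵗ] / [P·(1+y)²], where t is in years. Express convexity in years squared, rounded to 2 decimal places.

24.29

With y = 0.0165:
  t   CF        PV=CF/(1+0.0165)^t    t·PV        t(t+1)·PV
  1         8.25         8.1161         8.1161          16.2322
  2         8.25         7.9843        15.9687          47.9061
  3         8.25         7.8547        23.5642          94.2569
  4         8.25         7.7272        30.9090         154.5448
  5       106.75        98.3628       491.8141       2,950.8846
  Σ                    130.0452       570.3720       3,263.8245
P = 130.0452.
Convexity = Σ t(t+1)·PV / [P·(1+y)²] = 3,263.8245 / (130.0452 × 1.033272) = 24.28945.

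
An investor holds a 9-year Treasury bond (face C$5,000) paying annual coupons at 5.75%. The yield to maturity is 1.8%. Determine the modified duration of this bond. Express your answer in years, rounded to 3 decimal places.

7.394 years

Periodic yield y = 0.018. First find Macaulay duration:
  t   CF        PV=CF/(1+0.018)^t    t·PV
  1       287.50       282.4165       282.4165
  2       287.50       277.4229       554.8458
  3       287.50       272.5176       817.5527
  4       287.50       267.6990     1,070.7960
  5       287.50       262.9656     1,314.8281
  6       287.50       258.3159     1,549.8956
  7       287.50       253.7485     1,776.2392
  8       287.50       249.2617     1,994.0939
  9     5,287.50     4,503.1911    40,528.7200
  Σ                  6,627.5388    49,889.3877
P = 6,627.5388; Macaulay duration = 49,889.3877 / 6,627.5388 = 7.52759 years.
Modified duration = D_Mac / (1 + y) = 7.52759 / 1.018 = 7.39449 years.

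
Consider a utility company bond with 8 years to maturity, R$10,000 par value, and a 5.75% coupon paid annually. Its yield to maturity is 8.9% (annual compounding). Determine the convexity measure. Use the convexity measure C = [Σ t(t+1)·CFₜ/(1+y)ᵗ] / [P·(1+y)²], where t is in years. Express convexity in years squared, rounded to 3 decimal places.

45.574

With y = 0.089:
  t   CF        PV=CF/(1+0.089)^t    t·PV        t(t+1)·PV
  1       575.00       528.0073       528.0073       1,056.0147
  2       575.00       484.8552       969.7105       2,909.1314
  3       575.00       445.2298     1,335.6893       5,342.7574
  4       575.00       408.8428     1,635.3711       8,176.8555
  5       575.00       375.4295     1,877.1477      11,262.8863
  6       575.00       344.7471     2,068.4823      14,479.3764
  7       575.00       316.5721     2,216.0050      17,728.0396
  8    10,575.00     5,346.3494    42,770.7952     384,937.1570
  Σ                  8,250.0333    53,401.2085     445,892.2182
P = 8,250.0333.
Convexity = Σ t(t+1)·PV / [P·(1+y)²] = 445,892.2182 / (8,250.0333 × 1.185921) = 45.57413.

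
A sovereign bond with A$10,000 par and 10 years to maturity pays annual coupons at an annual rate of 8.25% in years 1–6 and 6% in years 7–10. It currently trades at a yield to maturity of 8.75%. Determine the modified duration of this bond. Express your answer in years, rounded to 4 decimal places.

Periodic yield y = 0.0875. First find Macaulay duration:
  t   CF        PV=CF/(1+0.0875)^t    t·PV
  1       825.00       758.6207       758.6207
  2       825.00       697.5822     1,395.1645
  3       825.00       641.4549     1,924.3648
  4       825.00       589.8436     2,359.3745
  5       825.00       542.3849     2,711.9247
  6       825.00       498.7448     2,992.4686
  7       600.00       333.5388     2,334.7718
  8       600.00       306.7024     2,453.6189
  9       600.00       282.0252     2,538.2265
  10   10,600.00     4,581.5582    45,815.5821
  Σ                  9,232.4558    65,284.1170
P = 9,232.4558; Macaulay duration = 65,284.1170 / 9,232.4558 = 7.07115 years.
Modified duration = D_Mac / (1 + y) = 7.07115 / 1.0875 = 6.50221 years.

6.5022 years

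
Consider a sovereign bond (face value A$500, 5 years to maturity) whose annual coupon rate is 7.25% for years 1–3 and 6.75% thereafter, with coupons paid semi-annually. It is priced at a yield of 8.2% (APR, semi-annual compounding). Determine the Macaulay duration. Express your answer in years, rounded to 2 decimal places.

4.27 years

Periodic yield y = 0.041. Discount each cash flow and weight by its period:
  t   CF        PV=CF/(1+0.041)^t    t·PV
  1       18.125        17.4111        17.4111
  2       18.125        16.7254        33.4508
  3       18.125        16.0667        48.2000
  4       18.125        15.4339        61.7355
  5       18.125        14.8260        74.1301
  6       18.125        14.2421        85.4525
  7       16.875        12.7376        89.1634
  8       16.875        12.2360        97.8877
  9       16.875        11.7540       105.7864
  10     516.875       345.8424     3,458.4240
  Σ                    477.2752     4,071.6415
Price P = Σ PV = 477.2752.
Macaulay duration = Σ(t·PV) / P = 4,071.6415 / 477.2752 = 8.53101 half-year periods.
In years: 8.53101 / 2 = 4.26551 years.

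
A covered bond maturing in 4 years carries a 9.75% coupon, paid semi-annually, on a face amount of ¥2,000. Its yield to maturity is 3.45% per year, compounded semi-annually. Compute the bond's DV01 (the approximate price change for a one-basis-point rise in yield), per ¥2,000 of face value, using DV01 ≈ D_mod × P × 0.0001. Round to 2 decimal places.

¥0.84

Periodic yield y = 0.01725.
  t   CF        PV=CF/(1+0.01725)^t    t·PV
  1        97.50        95.8466        95.8466
  2        97.50        94.2213       188.4427
  3        97.50        92.6236       277.8707
  4        97.50        91.0529       364.2116
  5        97.50        89.5089       447.5444
  6        97.50        87.9910       527.9462
  7        97.50        86.4989       605.4925
  8     2,097.50     1,829.2808    14,634.2466
  Σ                  2,467.0241    17,141.6013
P = 2,467.0241; D_Mac = 6.94829 half-year periods = 3.47415 yrs; D_mod = 3.41523 yrs.
DV01 ≈ 3.41523 × 2,467.0241 × 0.0001 = 0.842546.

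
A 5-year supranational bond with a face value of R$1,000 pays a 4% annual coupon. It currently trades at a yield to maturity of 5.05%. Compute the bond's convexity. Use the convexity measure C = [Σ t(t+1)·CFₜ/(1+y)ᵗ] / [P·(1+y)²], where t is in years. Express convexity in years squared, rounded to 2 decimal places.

With y = 0.0505:
  t   CF        PV=CF/(1+0.0505)^t    t·PV        t(t+1)·PV
  1        40.00        38.0771        38.0771          76.1542
  2        40.00        36.2467        72.4933         217.4799
  3        40.00        34.5042       103.5126         414.0503
  4        40.00        32.8455       131.3820         656.9098
  5     1,040.00       812.9298     4,064.6491      24,387.8947
  Σ                    954.6033     4,410.1140      25,752.4889
P = 954.6033.
Convexity = Σ t(t+1)·PV / [P·(1+y)²] = 25,752.4889 / (954.6033 × 1.103550) = 24.44580.

24.45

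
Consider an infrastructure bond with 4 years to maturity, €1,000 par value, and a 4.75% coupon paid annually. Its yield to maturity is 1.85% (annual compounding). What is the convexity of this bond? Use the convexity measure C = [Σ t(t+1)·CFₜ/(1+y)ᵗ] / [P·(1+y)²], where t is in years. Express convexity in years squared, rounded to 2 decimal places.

With y = 0.0185:
  t   CF        PV=CF/(1+0.0185)^t    t·PV        t(t+1)·PV
  1        47.50        46.6372        46.6372          93.2744
  2        47.50        45.7901        91.5802         274.7406
  3        47.50        44.9584       134.8751         539.5004
  4     1,047.50       973.4416     3,893.7664      19,468.8318
  Σ                  1,110.8273     4,166.8589      20,376.3472
P = 1,110.8273.
Convexity = Σ t(t+1)·PV / [P·(1+y)²] = 20,376.3472 / (1,110.8273 × 1.037342) = 17.68307.

17.68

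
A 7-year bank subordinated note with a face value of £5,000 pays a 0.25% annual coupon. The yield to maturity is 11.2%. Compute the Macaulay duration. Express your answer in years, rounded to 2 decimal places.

6.92 years

Periodic yield y = 0.112. Discount each cash flow and weight by its year:
  t   CF        PV=CF/(1+0.112)^t    t·PV
  1        12.50        11.2410        11.2410
  2        12.50        10.1088        20.2176
  3        12.50         9.0907        27.2720
  4        12.50         8.1751        32.7002
  5        12.50         7.3517        36.7584
  6        12.50         6.6112        39.6673
  7     5,012.50     2,384.0803    16,688.5619
  Σ                  2,436.6587    16,856.4185
Price P = Σ PV = 2,436.6587.
Macaulay duration = Σ(t·PV) / P = 16,856.4185 / 2,436.6587 = 6.91784 years.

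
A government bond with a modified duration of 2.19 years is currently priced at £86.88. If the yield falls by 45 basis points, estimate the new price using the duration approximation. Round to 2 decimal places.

£87.74

Duration approximation: ΔP/P ≈ -D_mod · Δy = -2.19 × (-0.0045) = +0.009855.
New price ≈ 86.88 × (1 + 0.009855) = 87.7362024.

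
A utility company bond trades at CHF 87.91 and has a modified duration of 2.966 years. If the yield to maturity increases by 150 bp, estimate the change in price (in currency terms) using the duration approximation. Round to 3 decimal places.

Duration approximation: ΔP/P ≈ -D_mod · Δy = -2.966 × (+0.015) = -0.044490.
ΔP ≈ 87.91 × (-0.044490) = -3.9111159.

-CHF 3.911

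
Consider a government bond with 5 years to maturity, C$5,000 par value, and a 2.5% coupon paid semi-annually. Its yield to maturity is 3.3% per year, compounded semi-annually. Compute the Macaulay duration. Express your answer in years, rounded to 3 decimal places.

Periodic yield y = 0.0165. Discount each cash flow and weight by its period:
  t   CF        PV=CF/(1+0.0165)^t    t·PV
  1        62.50        61.4855        61.4855
  2        62.50        60.4874       120.9749
  3        62.50        59.5056       178.5168
  4        62.50        58.5397       234.1588
  5        62.50        57.5895       287.9474
  6        62.50        56.6547       339.9280
  7        62.50        55.7350       390.1453
  8        62.50        54.8303       438.6427
  9        62.50        53.9403       485.4629
  10    5,062.50     4,298.2454    42,982.4539
  Σ                  4,817.0135    45,519.7163
Price P = Σ PV = 4,817.0135.
Macaulay duration = Σ(t·PV) / P = 45,519.7163 / 4,817.0135 = 9.44978 half-year periods.
In years: 9.44978 / 2 = 4.72489 years.

4.725 years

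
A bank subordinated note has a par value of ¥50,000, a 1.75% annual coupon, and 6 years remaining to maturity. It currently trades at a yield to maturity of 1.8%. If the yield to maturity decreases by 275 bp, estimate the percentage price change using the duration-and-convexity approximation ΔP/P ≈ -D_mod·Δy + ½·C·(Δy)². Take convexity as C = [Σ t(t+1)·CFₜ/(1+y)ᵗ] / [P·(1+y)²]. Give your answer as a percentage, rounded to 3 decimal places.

+16.973%

With y = 0.018:
  t   CF        PV=CF/(1+0.018)^t    t·PV        t(t+1)·PV
  1       875.00       859.5285       859.5285       1,719.0570
  2       875.00       844.3305     1,688.6611       5,065.9832
  3       875.00       829.4013     2,488.2039       9,952.8158
  4       875.00       814.7361     3,258.9443      16,294.7213
  5       875.00       800.3301     4,001.6506      24,009.9037
  6    50,875.00    45,710.6876   274,264.1256   1,919,848.8794
  Σ                 49,859.0141   286,561.1140   1,976,891.3603
P = 49,859.0141; D_Mac = 5.74743 yrs; D_mod = 5.64580 yrs; C = 38.25988.
Duration effect: -5.64580 × (-0.0275) = +0.155260
Convexity effect: 0.5 × 38.25988 × (-0.0275)² = +0.0144670
ΔP/P ≈ +0.155260 + 0.0144670 = +0.169727 = +16.9727%.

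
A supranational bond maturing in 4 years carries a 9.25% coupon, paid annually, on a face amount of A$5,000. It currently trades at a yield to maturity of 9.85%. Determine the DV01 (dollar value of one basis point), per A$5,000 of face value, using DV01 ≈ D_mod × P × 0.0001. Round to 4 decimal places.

Periodic yield y = 0.0985.
  t   CF        PV=CF/(1+0.0985)^t    t·PV
  1       462.50       421.0287       421.0287
  2       462.50       383.2760       766.5520
  3       462.50       348.9085     1,046.7255
  4     5,462.50     3,751.3813    15,005.5251
  Σ                  4,904.5944    17,239.8312
P = 4,904.5944; D_Mac = 3.51504 yrs; D_mod = 3.19985 yrs.
DV01 ≈ 3.19985 × 4,904.5944 × 0.0001 = 1.569397.

A$1.5694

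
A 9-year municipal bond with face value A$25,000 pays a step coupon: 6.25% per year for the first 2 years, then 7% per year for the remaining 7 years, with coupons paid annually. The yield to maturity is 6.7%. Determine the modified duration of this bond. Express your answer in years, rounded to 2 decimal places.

Periodic yield y = 0.067. First find Macaulay duration:
  t   CF        PV=CF/(1+0.067)^t    t·PV
  1     1,562.50     1,464.3861     1,464.3861
  2     1,562.50     1,372.4331     2,744.8662
  3     1,750.00     1,440.6046     4,321.8137
  4     1,750.00     1,350.1449     5,400.5795
  5     1,750.00     1,265.3654     6,326.8270
  6     1,750.00     1,185.9095     7,115.4567
  7     1,750.00     1,111.4428     7,780.0995
  8     1,750.00     1,041.6521     8,333.2168
  9    26,750.00    14,922.5833   134,303.2496
  Σ                 25,154.5217   177,790.4952
P = 25,154.5217; Macaulay duration = 177,790.4952 / 25,154.5217 = 7.06793 years.
Modified duration = D_Mac / (1 + y) = 7.06793 / 1.067 = 6.62412 years.

6.62 years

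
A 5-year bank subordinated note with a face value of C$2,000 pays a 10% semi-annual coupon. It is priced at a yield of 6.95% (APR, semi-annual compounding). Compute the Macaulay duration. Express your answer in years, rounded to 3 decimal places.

Periodic yield y = 0.03475. Discount each cash flow and weight by its period:
  t   CF        PV=CF/(1+0.03475)^t    t·PV
  1       100.00        96.6417        96.6417
  2       100.00        93.3962       186.7924
  3       100.00        90.2597       270.7790
  4       100.00        87.2285       348.9139
  5       100.00        84.2991       421.4954
  6       100.00        81.4681       488.8084
  7       100.00        78.7321       551.1249
  8       100.00        76.0881       608.7045
  9       100.00        73.5328       661.7952
  10    2,100.00     1,492.3303    14,923.3026
  Σ                  2,253.9764    18,558.3578
Price P = Σ PV = 2,253.9764.
Macaulay duration = Σ(t·PV) / P = 18,558.3578 / 2,253.9764 = 8.23361 half-year periods.
In years: 8.23361 / 2 = 4.11680 years.

4.117 years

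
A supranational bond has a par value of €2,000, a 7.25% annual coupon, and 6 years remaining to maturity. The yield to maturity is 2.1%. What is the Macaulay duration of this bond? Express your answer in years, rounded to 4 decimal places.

Periodic yield y = 0.021. Discount each cash flow and weight by its year:
  t   CF        PV=CF/(1+0.021)^t    t·PV
  1       145.00       142.0176       142.0176
  2       145.00       139.0966       278.1932
  3       145.00       136.2357       408.7070
  4       145.00       133.4335       533.7342
  5       145.00       130.6891       653.4454
  6     2,145.00     1,893.5329    11,361.1971
  Σ                  2,575.0054    13,377.2945
Price P = Σ PV = 2,575.0054.
Macaulay duration = Σ(t·PV) / P = 13,377.2945 / 2,575.0054 = 5.19506 years.

5.1951 years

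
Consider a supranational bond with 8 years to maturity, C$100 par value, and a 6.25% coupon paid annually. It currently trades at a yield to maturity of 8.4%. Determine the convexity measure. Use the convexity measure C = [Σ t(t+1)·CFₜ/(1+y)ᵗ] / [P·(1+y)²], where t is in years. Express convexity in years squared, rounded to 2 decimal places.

45.46

With y = 0.084:
  t   CF        PV=CF/(1+0.084)^t    t·PV        t(t+1)·PV
  1         6.25         5.7657         5.7657          11.5314
  2         6.25         5.3189        10.6378          31.9134
  3         6.25         4.9067        14.7202          58.8808
  4         6.25         4.5265        18.1060          90.5301
  5         6.25         4.1757        20.8787         125.2722
  6         6.25         3.8522        23.1130         161.7907
  7         6.25         3.5537        24.8756         199.0046
  8       106.25        55.7307       445.8458       4,012.6121
  Σ                     87.8301       563.9427       4,691.5352
P = 87.8301.
Convexity = Σ t(t+1)·PV / [P·(1+y)²] = 4,691.5352 / (87.8301 × 1.175056) = 45.45829.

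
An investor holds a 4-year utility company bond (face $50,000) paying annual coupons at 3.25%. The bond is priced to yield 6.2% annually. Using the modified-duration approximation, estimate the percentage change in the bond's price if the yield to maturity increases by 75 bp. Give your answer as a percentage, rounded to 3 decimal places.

Periodic yield y = 0.062. Modified duration first:
  t   CF        PV=CF/(1+0.062)^t    t·PV
  1     1,625.00     1,530.1318     1,530.1318
  2     1,625.00     1,440.8021     2,881.6042
  3     1,625.00     1,356.6875     4,070.0624
  4    51,625.00    40,584.6680   162,338.6720
  Σ                 44,912.2894   170,820.4705
P = 44,912.2894; D_Mac = 3.80342 yrs; D_mod = 3.80342/(1+0.062) = 3.58138 yrs.
ΔP/P ≈ -D_mod · Δy = -3.58138 × (+0.0075) = -0.026860 = -2.6860%.

-2.686%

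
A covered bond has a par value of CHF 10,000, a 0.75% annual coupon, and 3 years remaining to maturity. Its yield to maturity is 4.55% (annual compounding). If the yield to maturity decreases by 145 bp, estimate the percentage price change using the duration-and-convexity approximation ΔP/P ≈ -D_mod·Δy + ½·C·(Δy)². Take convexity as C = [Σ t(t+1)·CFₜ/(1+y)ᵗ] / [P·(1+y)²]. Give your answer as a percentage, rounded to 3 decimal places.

With y = 0.0455:
  t   CF        PV=CF/(1+0.0455)^t    t·PV        t(t+1)·PV
  1        75.00        71.7360        71.7360         143.4720
  2        75.00        68.6141       137.2281         411.6844
  3    10,075.00     8,816.0276    26,448.0829     105,792.3317
  Σ                  8,956.3777    26,657.0471     106,347.4882
P = 8,956.3777; D_Mac = 2.97632 yrs; D_mod = 2.84679 yrs; C = 10.86292.
Duration effect: -2.84679 × (-0.0145) = +0.041278
Convexity effect: 0.5 × 10.86292 × (-0.0145)² = +0.0011420
ΔP/P ≈ +0.041278 + 0.0011420 = +0.042420 = +4.2420%.

+4.242%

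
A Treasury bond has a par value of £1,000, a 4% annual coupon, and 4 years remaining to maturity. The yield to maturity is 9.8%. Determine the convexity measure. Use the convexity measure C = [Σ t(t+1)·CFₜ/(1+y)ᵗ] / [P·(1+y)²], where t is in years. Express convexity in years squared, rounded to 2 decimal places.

With y = 0.098:
  t   CF        PV=CF/(1+0.098)^t    t·PV        t(t+1)·PV
  1        40.00        36.4299        36.4299          72.8597
  2        40.00        33.1784        66.3568         199.0703
  3        40.00        30.2171        90.6513         362.6054
  4     1,040.00       715.5236     2,862.0945      14,310.4725
  Σ                    815.3490     3,055.5325      14,945.0080
P = 815.3490.
Convexity = Σ t(t+1)·PV / [P·(1+y)²] = 14,945.0080 / (815.3490 × 1.205604) = 15.20365.

15.20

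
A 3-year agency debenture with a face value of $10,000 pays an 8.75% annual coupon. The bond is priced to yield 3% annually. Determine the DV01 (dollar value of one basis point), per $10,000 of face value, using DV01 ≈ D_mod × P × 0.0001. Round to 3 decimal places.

Periodic yield y = 0.03.
  t   CF        PV=CF/(1+0.03)^t    t·PV
  1       875.00       849.5146       849.5146
  2       875.00       824.7714     1,649.5428
  3    10,875.00     9,952.1655    29,856.4966
  Σ                 11,626.4515    32,355.5540
P = 11,626.4515; D_Mac = 2.78293 yrs; D_mod = 2.70187 yrs.
DV01 ≈ 2.70187 × 11,626.4515 × 0.0001 = 3.141316.

$3.141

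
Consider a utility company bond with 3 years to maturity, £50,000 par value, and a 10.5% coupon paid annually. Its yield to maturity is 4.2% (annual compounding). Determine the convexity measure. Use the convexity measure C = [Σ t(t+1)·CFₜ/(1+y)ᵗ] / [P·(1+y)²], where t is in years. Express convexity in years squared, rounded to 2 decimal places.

With y = 0.042:
  t   CF        PV=CF/(1+0.042)^t    t·PV        t(t+1)·PV
  1     5,250.00     5,038.3877     5,038.3877      10,076.7754
  2     5,250.00     4,835.3049     9,670.6098      29,011.8295
  3    55,250.00    48,834.7676   146,504.3029     586,017.2114
  Σ                 58,708.4602   161,213.3004     625,105.8163
P = 58,708.4602.
Convexity = Σ t(t+1)·PV / [P·(1+y)²] = 625,105.8163 / (58,708.4602 × 1.085764) = 9.80658.

9.81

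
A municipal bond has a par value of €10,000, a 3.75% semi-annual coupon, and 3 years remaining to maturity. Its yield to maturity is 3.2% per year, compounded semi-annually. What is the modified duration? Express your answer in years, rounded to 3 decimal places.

2.821 years

Periodic yield y = 0.016. First find Macaulay duration:
  t   CF        PV=CF/(1+0.016)^t    t·PV
  1       187.50       184.5472       184.5472
  2       187.50       181.6410       363.2820
  3       187.50       178.7805       536.3415
  4       187.50       175.9651       703.8602
  5       187.50       173.1940       865.9698
  6    10,187.50     9,262.0127    55,572.0764
  Σ                 10,156.1405    58,226.0772
P = 10,156.1405; Macaulay duration = 58,226.0772 / 10,156.1405 = 5.73309 half-year periods = 2.86655 years.
Modified duration = D_Mac / (1 + y) = 2.86655 / 1.016 = 2.82140 years.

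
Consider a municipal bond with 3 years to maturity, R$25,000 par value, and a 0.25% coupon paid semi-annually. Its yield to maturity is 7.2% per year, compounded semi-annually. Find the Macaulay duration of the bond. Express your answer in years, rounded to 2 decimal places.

2.99 years

Periodic yield y = 0.036. Discount each cash flow and weight by its period:
  t   CF        PV=CF/(1+0.036)^t    t·PV
  1        31.25        30.1641        30.1641
  2        31.25        29.1159        58.2318
  3        31.25        28.1042        84.3125
  4        31.25        27.1276       108.5103
  5        31.25        26.1849       130.9246
  6    25,031.25    20,245.2901   121,471.7409
  Σ                 20,385.9868   121,883.8842
Price P = Σ PV = 20,385.9868.
Macaulay duration = Σ(t·PV) / P = 121,883.8842 / 20,385.9868 = 5.97881 half-year periods.
In years: 5.97881 / 2 = 2.98940 years.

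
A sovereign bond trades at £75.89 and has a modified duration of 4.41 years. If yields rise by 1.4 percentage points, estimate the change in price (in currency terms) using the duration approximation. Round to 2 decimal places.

Duration approximation: ΔP/P ≈ -D_mod · Δy = -4.41 × (+0.014) = -0.061740.
ΔP ≈ 75.89 × (-0.061740) = -4.6854486.

-£4.69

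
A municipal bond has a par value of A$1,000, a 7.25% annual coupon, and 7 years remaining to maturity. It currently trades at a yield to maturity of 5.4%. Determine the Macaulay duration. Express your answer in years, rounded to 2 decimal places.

5.80 years

Periodic yield y = 0.054. Discount each cash flow and weight by its year:
  t   CF        PV=CF/(1+0.054)^t    t·PV
  1        72.50        68.7856        68.7856
  2        72.50        65.2615       130.5229
  3        72.50        61.9179       185.7537
  4        72.50        58.7456       234.9825
  5        72.50        55.7359       278.6795
  6        72.50        52.8804       317.2821
  7     1,072.50       742.1865     5,195.3052
  Σ                  1,105.5133     6,411.3115
Price P = Σ PV = 1,105.5133.
Macaulay duration = Σ(t·PV) / P = 6,411.3115 / 1,105.5133 = 5.79940 years.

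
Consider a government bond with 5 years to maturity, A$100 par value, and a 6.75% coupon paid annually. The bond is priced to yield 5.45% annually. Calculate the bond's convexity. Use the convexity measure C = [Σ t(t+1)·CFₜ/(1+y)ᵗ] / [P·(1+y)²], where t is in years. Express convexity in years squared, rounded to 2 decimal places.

22.86

With y = 0.0545:
  t   CF        PV=CF/(1+0.0545)^t    t·PV        t(t+1)·PV
  1         6.75         6.4011         6.4011          12.8023
  2         6.75         6.0703        12.1406          36.4218
  3         6.75         5.7566        17.2697          69.0789
  4         6.75         5.4591        21.8362         109.1811
  5       106.75        81.8719       409.3596       2,456.1575
  Σ                    105.5590       467.0073       2,683.6416
P = 105.5590.
Convexity = Σ t(t+1)·PV / [P·(1+y)²] = 2,683.6416 / (105.5590 × 1.111970) = 22.86315.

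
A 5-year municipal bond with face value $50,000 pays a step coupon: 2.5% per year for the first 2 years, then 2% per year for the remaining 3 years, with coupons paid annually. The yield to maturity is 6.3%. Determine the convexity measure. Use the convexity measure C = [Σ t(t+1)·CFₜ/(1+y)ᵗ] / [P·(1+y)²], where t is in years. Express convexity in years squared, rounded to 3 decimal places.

With y = 0.063:
  t   CF        PV=CF/(1+0.063)^t    t·PV        t(t+1)·PV
  1     1,250.00     1,175.9172     1,175.9172       2,351.8344
  2     1,250.00     1,106.2250     2,212.4501       6,637.3502
  3     1,000.00       832.5306     2,497.5918       9,990.3672
  4     1,000.00       783.1897     3,132.7586      15,663.7931
  5    51,000.00    37,575.4209   187,877.1043   1,127,262.6256
  Σ                 41,473.2834   196,895.8220   1,161,905.9706
P = 41,473.2834.
Convexity = Σ t(t+1)·PV / [P·(1+y)²] = 1,161,905.9706 / (41,473.2834 × 1.129969) = 24.79340.

24.793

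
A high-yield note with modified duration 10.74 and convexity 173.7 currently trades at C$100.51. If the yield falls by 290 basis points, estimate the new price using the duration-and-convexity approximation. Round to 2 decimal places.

Duration effect: -D_mod·Δy = -10.74 × (-0.029) = +0.311460
Convexity effect: ½·C·(Δy)² = 0.5 × 173.7 × (-0.029)² = +0.07304085
ΔP/P ≈ +0.311460 + 0.07304085 = +0.38450085
New price ≈ 100.51 × (1 + 0.38450085) = 139.1561804335.

C$139.16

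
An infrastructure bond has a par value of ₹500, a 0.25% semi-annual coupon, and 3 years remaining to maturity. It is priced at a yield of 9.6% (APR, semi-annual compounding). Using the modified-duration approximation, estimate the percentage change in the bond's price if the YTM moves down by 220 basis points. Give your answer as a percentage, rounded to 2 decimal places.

+6.27%

Periodic yield y = 0.048. Modified duration first:
  t   CF        PV=CF/(1+0.048)^t    t·PV
  1        0.625         0.5964         0.5964
  2        0.625         0.5691         1.1381
  3        0.625         0.5430         1.6290
  4        0.625         0.5181         2.0725
  5        0.625         0.4944         2.4720
  6      500.625       377.8721     2,267.2327
  Σ                    380.5931     2,275.1406
P = 380.5931; D_Mac = 5.97788 half-year periods = 2.98894 yrs; D_mod = 2.98894/(1+0.048) = 2.85204 yrs.
ΔP/P ≈ -D_mod · Δy = -2.85204 × (-0.022) = +0.062745 = +6.2745%.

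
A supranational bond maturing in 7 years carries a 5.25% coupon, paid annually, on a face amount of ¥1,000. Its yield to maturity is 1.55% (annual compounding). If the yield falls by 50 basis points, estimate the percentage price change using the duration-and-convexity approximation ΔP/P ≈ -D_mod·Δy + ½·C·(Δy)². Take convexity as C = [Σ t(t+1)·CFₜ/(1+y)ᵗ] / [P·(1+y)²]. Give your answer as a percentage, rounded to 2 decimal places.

+3.08%

With y = 0.0155:
  t   CF        PV=CF/(1+0.0155)^t    t·PV        t(t+1)·PV
  1        52.50        51.6987        51.6987         103.3973
  2        52.50        50.9096       101.8191         305.4574
  3        52.50        50.1325       150.3976         601.5902
  4        52.50        49.3673       197.4693         987.3465
  5        52.50        48.6138       243.0691       1,458.4143
  6        52.50        47.8718       287.2308       2,010.6155
  7     1,052.50       945.0670     6,615.4692      52,923.7534
  Σ                  1,243.6607     7,647.1537      58,390.5747
P = 1,243.6607; D_Mac = 6.14891 yrs; D_mod = 6.05505 yrs; C = 45.52825.
Duration effect: -6.05505 × (-0.005) = +0.030275
Convexity effect: 0.5 × 45.52825 × (-0.005)² = +0.0005691
ΔP/P ≈ +0.030275 + 0.0005691 = +0.030844 = +3.0844%.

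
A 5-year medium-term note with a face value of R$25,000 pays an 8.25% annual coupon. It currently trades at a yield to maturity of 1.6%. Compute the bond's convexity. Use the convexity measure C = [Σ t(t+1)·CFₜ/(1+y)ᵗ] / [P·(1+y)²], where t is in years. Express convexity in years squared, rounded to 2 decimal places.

With y = 0.016:
  t   CF        PV=CF/(1+0.016)^t    t·PV        t(t+1)·PV
  1     2,062.50     2,030.0197     2,030.0197       4,060.0394
  2     2,062.50     1,998.0509     3,996.1017      11,988.3052
  3     2,062.50     1,966.5855     5,899.7565      23,599.0260
  4     2,062.50     1,935.6157     7,742.4626      38,712.3131
  5    27,062.50    24,997.6610   124,988.3049     749,929.8296
  Σ                 32,927.9327   144,656.6455     828,289.5133
P = 32,927.9327.
Convexity = Σ t(t+1)·PV / [P·(1+y)²] = 828,289.5133 / (32,927.9327 × 1.032256) = 24.36858.

24.37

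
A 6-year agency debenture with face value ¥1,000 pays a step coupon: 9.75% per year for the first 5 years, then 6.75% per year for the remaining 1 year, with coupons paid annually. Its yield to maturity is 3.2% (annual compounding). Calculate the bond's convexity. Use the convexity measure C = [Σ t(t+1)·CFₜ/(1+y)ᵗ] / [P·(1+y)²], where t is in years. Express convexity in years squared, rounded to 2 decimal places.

With y = 0.032:
  t   CF        PV=CF/(1+0.032)^t    t·PV        t(t+1)·PV
  1        97.50        94.4767        94.4767         188.9535
  2        97.50        91.5472       183.0945         549.2834
  3        97.50        88.7086       266.1257       1,064.5027
  4        97.50        85.9579       343.8316       1,719.1581
  5        97.50        83.2925       416.4627       2,498.7763
  6     1,067.50       883.6692     5,302.0150      37,114.1049
  Σ                  1,327.6521     6,606.0062      43,134.7789
P = 1,327.6521.
Convexity = Σ t(t+1)·PV / [P·(1+y)²] = 43,134.7789 / (1,327.6521 × 1.065024) = 30.50590.

30.51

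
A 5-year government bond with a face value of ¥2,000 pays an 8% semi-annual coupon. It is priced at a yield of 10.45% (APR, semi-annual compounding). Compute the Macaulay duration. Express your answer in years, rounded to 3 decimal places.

4.171 years

Periodic yield y = 0.05225. Discount each cash flow and weight by its period:
  t   CF        PV=CF/(1+0.05225)^t    t·PV
  1        80.00        76.0276        76.0276
  2        80.00        72.2524       144.5047
  3        80.00        68.6646       205.9939
  4        80.00        65.2551       261.0203
  5        80.00        62.0148       310.0740
  6        80.00        58.9354       353.6125
  7        80.00        56.0090       392.0627
  8        80.00        53.2278       425.8224
  9        80.00        50.5847       455.2627
  10    2,080.00     1,249.8963    12,498.9632
  Σ                  1,812.8677    15,123.3440
Price P = Σ PV = 1,812.8677.
Macaulay duration = Σ(t·PV) / P = 15,123.3440 / 1,812.8677 = 8.34222 half-year periods.
In years: 8.34222 / 2 = 4.17111 years.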